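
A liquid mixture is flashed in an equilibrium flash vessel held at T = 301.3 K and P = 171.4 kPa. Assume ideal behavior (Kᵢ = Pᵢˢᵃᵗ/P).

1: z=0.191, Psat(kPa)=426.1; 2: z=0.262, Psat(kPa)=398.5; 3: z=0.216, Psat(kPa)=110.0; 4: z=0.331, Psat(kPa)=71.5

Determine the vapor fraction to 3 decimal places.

Raoult's law: Kᵢ = Pᵢˢᵃᵗ/P = Pᵢˢᵃᵗ/171.4.
  K_1 = 426.1/171.4 = 2.48600, K_2 = 398.5/171.4 = 2.32497, K_3 = 110.0/171.4 = 0.64177, K_4 = 71.5/171.4 = 0.41715
Rachford–Rice: g(ψ) = Σ zᵢ(Kᵢ−1)/(1+ψ(Kᵢ−1)) = 0.
Check two-phase: ΣzᵢKᵢ = 1.361 > 1 and Σzᵢ/Kᵢ = 1.320 > 1, so g(0) = 0.361 > 0 and g(1) = -0.320 < 0.
Newton iteration, ψ⁰ = 0.5:
  ψ = 0.500: g = 0.0051, g' = -0.570 → ψ = 0.509
Converged at ψ = 0.509.

ψ = 0.509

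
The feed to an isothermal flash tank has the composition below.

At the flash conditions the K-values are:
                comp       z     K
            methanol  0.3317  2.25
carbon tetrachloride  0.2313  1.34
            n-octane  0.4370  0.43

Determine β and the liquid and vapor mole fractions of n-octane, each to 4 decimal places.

Iterate (Newton) starting at β = 0.66:
  β = 0.6600: g = -0.10789, g' = -0.5383 → β = 0.4596
  β = 0.4596: g = -0.00615, g' = -0.4897 → β = 0.4470
Converged at β = 0.4470.
Compositions from xᵢ = zᵢ/(1+β(Kᵢ−1)), yᵢ = Kᵢxᵢ:
  methanol: x = 0.2128, y = 0.4788
  carbon tetrachloride: x = 0.2008, y = 0.2690
  n-octane: x = 0.5864, y = 0.2522

β = 0.4470, x_n-octane = 0.5864, y_n-octane = 0.2522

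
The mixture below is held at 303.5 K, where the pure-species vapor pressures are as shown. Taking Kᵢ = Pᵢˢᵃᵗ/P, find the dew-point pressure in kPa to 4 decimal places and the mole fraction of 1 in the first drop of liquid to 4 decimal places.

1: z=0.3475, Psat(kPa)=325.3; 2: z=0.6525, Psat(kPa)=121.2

At the dew point ψ → 1, so Σzᵢ/Kᵢ = 1 with Kᵢ = Pᵢˢᵃᵗ/P ⇒ 1/P = Σzᵢ/Pᵢˢᵃᵗ.
1/P = 0.3475/325.3 + 0.6525/121.2 = 0.0064519 ⇒ P = 154.9929 kPa
xᵢ = zᵢP/Pᵢˢᵃᵗ ⇒ x_1 = 0.3475·154.9929/325.3 = 0.1656

Pdew = 154.9929 kPa, x_1 = 0.1656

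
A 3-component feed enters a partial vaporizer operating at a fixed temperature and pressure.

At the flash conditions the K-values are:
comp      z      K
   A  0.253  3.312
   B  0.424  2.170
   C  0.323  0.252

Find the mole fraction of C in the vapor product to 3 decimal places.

y_C = 0.168

Rachford–Rice: g(β) = Σ zᵢ(Kᵢ−1)/(1+β(Kᵢ−1)) = 0.
g(0) = ΣzᵢKᵢ − 1 = 0.839 and g(1) = 1 − Σzᵢ/Kᵢ = -0.554, so a root lies in (0, 1).
Newton–Raphson from β = 0.5:
  β = 0.500: g = 0.1983, g' = -0.983 → β = 0.702
  β = 0.702: g = -0.0131, g' = -1.172 → β = 0.691
  β = 0.691: g = -0.0001, g' = -1.151 → β = 0.690
Converged at β = 0.690.
Compositions from xᵢ = zᵢ/(1+β(Kᵢ−1)), yᵢ = Kᵢxᵢ:
  A: x = 0.097, y = 0.323
  B: x = 0.235, y = 0.509
  C: x = 0.668, y = 0.168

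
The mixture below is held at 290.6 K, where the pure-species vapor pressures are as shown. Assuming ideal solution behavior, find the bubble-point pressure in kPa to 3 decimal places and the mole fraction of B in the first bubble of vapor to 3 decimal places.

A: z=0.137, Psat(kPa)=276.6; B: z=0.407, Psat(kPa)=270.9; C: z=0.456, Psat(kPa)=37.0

Pbub = 165.022 kPa, y_B = 0.668

At the bubble point ψ → 0, so ΣzᵢKᵢ = 1 with Kᵢ = Pᵢˢᵃᵗ/P ⇒ P = ΣzᵢPᵢˢᵃᵗ.
P = 0.137·276.6 + 0.407·270.9 + 0.456·37.0 = 165.022 kPa
yᵢ = zᵢPᵢˢᵃᵗ/P ⇒ y_B = 0.407·270.9/165.022 = 0.668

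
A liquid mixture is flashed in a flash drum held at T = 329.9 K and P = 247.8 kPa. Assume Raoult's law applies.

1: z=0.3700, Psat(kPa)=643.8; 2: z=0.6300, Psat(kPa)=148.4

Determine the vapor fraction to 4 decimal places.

Raoult's law: Kᵢ = Pᵢˢᵃᵗ/P = Pᵢˢᵃᵗ/247.8.
  K_1 = 643.8/247.8 = 2.598063, K_2 = 148.4/247.8 = 0.598870
Rachford–Rice: g(ψ) = Σ zᵢ(Kᵢ−1)/(1+ψ(Kᵢ−1)) = 0.
Check two-phase: ΣzᵢKᵢ = 1.3386 > 1 and Σzᵢ/Kᵢ = 1.1944 > 1, so g(0) = 0.3386 > 0 and g(1) = -0.1944 < 0.
Newton iteration, ψ⁰ = 0.59:
  ψ = 0.5900: g = -0.02673, g' = -0.4243 → ψ = 0.5270
  ψ = 0.5270: g = 0.00051, g' = -0.4414 → ψ = 0.5282
Converged at ψ = 0.5282.

ψ = 0.5282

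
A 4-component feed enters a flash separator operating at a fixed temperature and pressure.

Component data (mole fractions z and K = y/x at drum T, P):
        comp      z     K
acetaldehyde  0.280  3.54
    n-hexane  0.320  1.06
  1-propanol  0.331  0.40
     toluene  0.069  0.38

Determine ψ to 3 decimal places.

ψ = 0.479

Material balance + equilibrium reduce to Σ zᵢ(Kᵢ−1)/(1+ψ(Kᵢ−1)) = 0.
g(0) = ΣzᵢKᵢ − 1 = 0.489 and g(1) = 1 − Σzᵢ/Kᵢ = -0.390, so a root lies in (0, 1).
Iterate (Newton) starting at ψ = 0.5:
  ψ = 0.500: g = -0.0138, g' = -0.651 → ψ = 0.479
Converged at ψ = 0.479.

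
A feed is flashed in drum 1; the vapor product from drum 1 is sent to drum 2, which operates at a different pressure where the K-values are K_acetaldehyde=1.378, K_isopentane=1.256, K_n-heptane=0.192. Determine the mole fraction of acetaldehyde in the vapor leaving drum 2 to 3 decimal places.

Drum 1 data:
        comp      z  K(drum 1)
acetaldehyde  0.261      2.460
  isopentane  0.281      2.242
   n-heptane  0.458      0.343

Drum 1:
Material balance + equilibrium reduce to Σ zᵢ(Kᵢ−1)/(1+ψ₁(Kᵢ−1)) = 0.
Feasibility: ΣzᵢKᵢ = 1.429, Σzᵢ/Kᵢ = 1.567 — both > 1, two phases present.
Newton–Raphson from ψ₁ = 0.66:
  ψ₁ = 0.660: g = -0.1454, g' = -0.891 → ψ₁ = 0.497
  ψ₁ = 0.497: g = -0.0101, g' = -0.788 → ψ₁ = 0.484
Converged at ψ₁ = 0.484.
Drum-1 compositions:
  acetaldehyde: x = 0.153, y = 0.376
  isopentane: x = 0.175, y = 0.393
  n-heptane: x = 0.672, y = 0.230
Drum-2 feed = drum-1 vapor: z₂ = (0.3762, 0.3935, 0.2304).
Drum 2:
Newton–Raphson from ψ₂ = 0.47:
  ψ₂ = 0.470: g = -0.0894, g' = -0.450 → ψ₂ = 0.271
  ψ₂ = 0.271: g = -0.0152, g' = -0.313 → ψ₂ = 0.223
  ψ₂ = 0.223: g = -0.0005, g' = -0.292 → ψ₂ = 0.221
Converged at ψ₂ = 0.221.
  acetaldehyde: x = 0.347, y = 0.478
  isopentane: x = 0.372, y = 0.468
  n-heptane: x = 0.280, y = 0.054

y_acetaldehyde (drum 2) = 0.478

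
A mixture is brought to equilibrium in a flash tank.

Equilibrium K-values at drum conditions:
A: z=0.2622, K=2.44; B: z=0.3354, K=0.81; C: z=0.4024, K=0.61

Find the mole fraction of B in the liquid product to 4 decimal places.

Material balance + equilibrium reduce to Σ zᵢ(Kᵢ−1)/(1+ψ(Kᵢ−1)) = 0.
g(0) = ΣzᵢKᵢ − 1 = 0.1569 and g(1) = 1 − Σzᵢ/Kᵢ = -0.1812, so a root lies in (0, 1).
Newton–Raphson from ψ = 0.35:
  ψ = 0.3500: g = 0.00103, g' = -0.3363 → ψ = 0.3531
Converged at ψ = 0.3531.
Compositions from xᵢ = zᵢ/(1+ψ(Kᵢ−1)), yᵢ = Kᵢxᵢ:
  A: x = 0.1738, y = 0.4241
  B: x = 0.3595, y = 0.2912
  C: x = 0.4667, y = 0.2847

x_B = 0.3595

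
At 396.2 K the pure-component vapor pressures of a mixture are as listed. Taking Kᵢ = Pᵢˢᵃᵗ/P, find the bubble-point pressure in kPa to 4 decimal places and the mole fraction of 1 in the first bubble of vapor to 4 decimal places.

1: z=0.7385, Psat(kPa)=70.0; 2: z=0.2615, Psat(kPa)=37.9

At the bubble point ψ → 0, so ΣzᵢKᵢ = 1 with Kᵢ = Pᵢˢᵃᵗ/P ⇒ P = ΣzᵢPᵢˢᵃᵗ.
P = 0.7385·70.0 + 0.2615·37.9 = 61.6059 kPa
yᵢ = zᵢPᵢˢᵃᵗ/P ⇒ y_1 = 0.7385·70.0/61.6059 = 0.8391

Pbub = 61.6059 kPa, y_1 = 0.8391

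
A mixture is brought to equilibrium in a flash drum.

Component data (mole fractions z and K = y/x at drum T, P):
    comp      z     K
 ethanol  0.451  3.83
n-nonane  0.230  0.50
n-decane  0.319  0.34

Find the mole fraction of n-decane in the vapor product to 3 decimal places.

Iterate (Newton) starting at V/F = 0.5:
  V/F = 0.500: g = 0.0609, g' = -1.031 → V/F = 0.559
  V/F = 0.559: g = 0.0010, g' = -1.001 → V/F = 0.560
Converged at V/F = 0.560.
Compositions from xᵢ = zᵢ/(1+V/F(Kᵢ−1)), yᵢ = Kᵢxᵢ:
  ethanol: x = 0.174, y = 0.668
  n-nonane: x = 0.319, y = 0.160
  n-decane: x = 0.506, y = 0.172

y_n-decane = 0.172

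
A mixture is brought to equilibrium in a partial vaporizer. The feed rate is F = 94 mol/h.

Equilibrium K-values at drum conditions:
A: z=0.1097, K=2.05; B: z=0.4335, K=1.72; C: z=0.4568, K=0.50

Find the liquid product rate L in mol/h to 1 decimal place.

L = 46.9 mol/h

Material balance + equilibrium reduce to Σ zᵢ(Kᵢ−1)/(1+ψ(Kᵢ−1)) = 0.
Feasibility: ΣzᵢKᵢ = 1.1989, Σzᵢ/Kᵢ = 1.2191 — both > 1, two phases present.
Newton–Raphson from ψ = 0.5:
  ψ = 0.5000: g = 0.00050, g' = -0.3765 → ψ = 0.5013
Converged at ψ = 0.5013.
Then V = ψ·F = 0.5013·94 = 47.1 mol/h and L = F − V = 46.9 mol/h.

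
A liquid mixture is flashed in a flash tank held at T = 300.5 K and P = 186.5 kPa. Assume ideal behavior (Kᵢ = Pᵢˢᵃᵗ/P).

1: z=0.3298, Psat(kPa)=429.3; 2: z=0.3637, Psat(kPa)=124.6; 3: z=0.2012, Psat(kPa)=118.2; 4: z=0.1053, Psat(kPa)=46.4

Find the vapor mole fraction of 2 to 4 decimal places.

Raoult's law: Kᵢ = Pᵢˢᵃᵗ/P = Pᵢˢᵃᵗ/186.5.
  K_1 = 429.3/186.5 = 2.301877, K_2 = 124.6/186.5 = 0.668097, K_3 = 118.2/186.5 = 0.633780, K_4 = 46.4/186.5 = 0.248794
Newton iteration, ψ⁰ = 0.47:
  ψ = 0.4700: g = -0.08793, g' = -0.4527 → ψ = 0.2758
  ψ = 0.2758: g = 0.00132, g' = -0.4791 → ψ = 0.2785
Converged at ψ = 0.2785.
Compositions from xᵢ = zᵢ/(1+ψ(Kᵢ−1)), yᵢ = Kᵢxᵢ:
  1: x = 0.2420, y = 0.5571
  2: x = 0.4007, y = 0.2677
  3: x = 0.2241, y = 0.1420
  4: x = 0.1332, y = 0.0331

y_2 = 0.2677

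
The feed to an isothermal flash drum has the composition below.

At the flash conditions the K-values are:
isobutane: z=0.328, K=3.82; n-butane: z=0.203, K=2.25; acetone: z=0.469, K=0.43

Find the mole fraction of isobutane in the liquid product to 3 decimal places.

x_isobutane = 0.110

Newton iteration, ψ⁰ = 0.5:
  ψ = 0.500: g = 0.1661, g' = -0.867 → ψ = 0.691
  ψ = 0.691: g = 0.0084, g' = -0.806 → ψ = 0.702
Converged at ψ = 0.702.
Compositions from xᵢ = zᵢ/(1+ψ(Kᵢ−1)), yᵢ = Kᵢxᵢ:
  isobutane: x = 0.110, y = 0.421
  n-butane: x = 0.108, y = 0.243
  acetone: x = 0.782, y = 0.336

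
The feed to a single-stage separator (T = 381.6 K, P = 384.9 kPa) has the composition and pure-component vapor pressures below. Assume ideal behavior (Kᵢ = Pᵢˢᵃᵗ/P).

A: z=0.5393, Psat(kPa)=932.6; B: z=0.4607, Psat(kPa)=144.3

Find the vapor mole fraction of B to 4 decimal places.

Raoult's law: Kᵢ = Pᵢˢᵃᵗ/P = Pᵢˢᵃᵗ/384.9.
  K_A = 932.6/384.9 = 2.422967, K_B = 144.3/384.9 = 0.374903
Newton iteration, ψ⁰ = 0.54:
  ψ = 0.5400: g = -0.00077, g' = -0.7594 → ψ = 0.5390
Converged at ψ = 0.5390.
Compositions from xᵢ = zᵢ/(1+ψ(Kᵢ−1)), yᵢ = Kᵢxᵢ:
  A: x = 0.3052, y = 0.7395
  B: x = 0.6948, y = 0.2605

y_B = 0.2605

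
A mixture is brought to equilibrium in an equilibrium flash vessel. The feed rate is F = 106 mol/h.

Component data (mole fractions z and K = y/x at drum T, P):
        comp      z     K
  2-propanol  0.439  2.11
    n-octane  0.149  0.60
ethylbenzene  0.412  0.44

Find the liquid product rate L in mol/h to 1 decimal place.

Let β = V/F and solve Σ zᵢ(Kᵢ−1)/(1+β(Kᵢ−1)) = 0.
g(0) = ΣzᵢKᵢ − 1 = 0.197 and g(1) = 1 − Σzᵢ/Kᵢ = -0.393, so a root lies in (0, 1).
Newton iteration, β⁰ = 0.5:
  β = 0.500: g = -0.0816, g' = -0.510 → β = 0.340
Converged at β = 0.340.
Then V = β·F = 0.3396·106 = 36.0 mol/h and L = F − V = 70.0 mol/h.

L = 70.0 mol/h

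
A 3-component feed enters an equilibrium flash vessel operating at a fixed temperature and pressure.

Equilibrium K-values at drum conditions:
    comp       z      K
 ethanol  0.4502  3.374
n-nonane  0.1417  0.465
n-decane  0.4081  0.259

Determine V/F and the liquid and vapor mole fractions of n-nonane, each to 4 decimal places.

V/F = 0.4186, x_n-nonane = 0.1826, y_n-nonane = 0.0849

Iterate (Newton) starting at V/F = 0.5:
  V/F = 0.5000: g = -0.09518, g' = -1.1715 → V/F = 0.4188
  V/F = 0.4188: g = -0.00019, g' = -1.1765 → V/F = 0.4186
Converged at V/F = 0.4186.
Compositions from xᵢ = zᵢ/(1+V/F(Kᵢ−1)), yᵢ = Kᵢxᵢ:
  ethanol: x = 0.2258, y = 0.7619
  n-nonane: x = 0.1826, y = 0.0849
  n-decane: x = 0.5916, y = 0.1532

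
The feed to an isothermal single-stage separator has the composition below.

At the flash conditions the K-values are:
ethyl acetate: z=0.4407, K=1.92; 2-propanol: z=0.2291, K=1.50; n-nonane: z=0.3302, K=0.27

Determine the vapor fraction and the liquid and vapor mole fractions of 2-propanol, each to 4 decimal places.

ψ = 0.4840, x_2-propanol = 0.1845, y_2-propanol = 0.2767

Let ψ = V/F and solve Σ zᵢ(Kᵢ−1)/(1+ψ(Kᵢ−1)) = 0.
Check two-phase: ΣzᵢKᵢ = 1.2789 > 1 and Σzᵢ/Kᵢ = 1.6052 > 1, so g(0) = 0.2789 > 0 and g(1) = -0.6052 < 0.
Iterate (Newton) starting at ψ = 0.47:
  ψ = 0.4700: g = 0.00886, g' = -0.6271 → ψ = 0.4841
  ψ = 0.4841: g = -0.00007, g' = -0.6366 → ψ = 0.4840
Converged at ψ = 0.4840.
Compositions from xᵢ = zᵢ/(1+ψ(Kᵢ−1)), yᵢ = Kᵢxᵢ:
  ethyl acetate: x = 0.3049, y = 0.5854
  2-propanol: x = 0.1845, y = 0.2767
  n-nonane: x = 0.5106, y = 0.1379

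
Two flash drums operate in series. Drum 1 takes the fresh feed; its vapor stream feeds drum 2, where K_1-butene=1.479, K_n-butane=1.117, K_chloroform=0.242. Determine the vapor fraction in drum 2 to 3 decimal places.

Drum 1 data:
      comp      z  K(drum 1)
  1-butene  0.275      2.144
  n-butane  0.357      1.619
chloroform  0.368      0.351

Drum 1:
Rachford–Rice: g(ψ₁) = Σ zᵢ(Kᵢ−1)/(1+ψ₁(Kᵢ−1)) = 0.
Check two-phase: ΣzᵢKᵢ = 1.297 > 1 and Σzᵢ/Kᵢ = 1.397 > 1, so g(0) = 0.297 > 0 and g(1) = -0.397 < 0.
Newton iteration, ψ₁⁰ = 0.5:
  ψ₁ = 0.500: g = 0.0153, g' = -0.565 → ψ₁ = 0.527
Converged at ψ₁ = 0.527.
Drum-1 compositions:
  1-butene: x = 0.172, y = 0.368
  n-butane: x = 0.269, y = 0.436
  chloroform: x = 0.559, y = 0.196
Drum-2 feed = drum-1 vapor: z₂ = (0.3679, 0.4358, 0.1963).
Drum 2:
Material balance + equilibrium reduce to Σ zᵢ(Kᵢ−1)/(1+ψ₂(Kᵢ−1)) = 0.
Feasibility: ΣzᵢKᵢ = 1.078, Σzᵢ/Kᵢ = 1.450 — both > 1, two phases present.
Newton iteration, ψ₂⁰ = 0.44:
  ψ₂ = 0.440: g = -0.0292, g' = -0.317 → ψ₂ = 0.348
  ψ₂ = 0.348: g = -0.0020, g' = -0.276 → ψ₂ = 0.341
  ψ₂ = 0.341: g = -0.0000, g' = -0.273 → ψ₂ = 0.340
Converged at ψ₂ = 0.340.
  1-butene: x = 0.316, y = 0.468
  n-butane: x = 0.419, y = 0.468
  chloroform: x = 0.265, y = 0.064

V/F (drum 2) = 0.340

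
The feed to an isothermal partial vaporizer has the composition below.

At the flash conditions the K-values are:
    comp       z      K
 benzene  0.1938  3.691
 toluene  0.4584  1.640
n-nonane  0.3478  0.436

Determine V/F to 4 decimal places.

V/F = 0.8034

Newton iteration, V/F⁰ = 0.61:
  V/F = 0.6100: g = 0.10939, g' = -0.5554 → V/F = 0.8070
  V/F = 0.8070: g = -0.00211, g' = -0.5938 → V/F = 0.8034
Converged at V/F = 0.8034.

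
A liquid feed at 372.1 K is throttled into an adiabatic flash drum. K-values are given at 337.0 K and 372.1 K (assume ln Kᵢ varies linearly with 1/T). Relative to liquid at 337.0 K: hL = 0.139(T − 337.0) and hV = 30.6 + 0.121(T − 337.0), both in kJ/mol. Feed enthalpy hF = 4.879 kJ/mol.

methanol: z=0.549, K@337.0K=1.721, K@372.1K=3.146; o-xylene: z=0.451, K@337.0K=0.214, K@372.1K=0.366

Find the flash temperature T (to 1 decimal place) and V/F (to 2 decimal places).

T = 339.6 K, V/F = 0.15

Adiabatic flash: solve Rachford–Rice at each trial T, then check hF = ψ·hV(T) + (1−ψ)·hL(T).
  T = 337.0 K: K = (1.721, 0.214), RR gives ψ = 0.073, H_out = 2.232 kJ/mol
  T = 372.1 K: K = (3.146, 0.366), RR gives ψ = 0.656, H_out = 24.531 kJ/mol
  T = 354.6 K: K = (2.364, 0.284), RR gives ψ = 0.436, H_out = 15.647 kJ/mol
  T = 345.8 K: K = (2.025, 0.247), RR gives ψ = 0.289, H_out = 10.035 kJ/mol
  T = 341.4 K: K = (1.869, 0.230), RR gives ψ = 0.194, H_out = 6.538 kJ/mol
  T = 339.2 K: K = (1.794, 0.222), RR gives ψ = 0.138, H_out = 4.511 kJ/mol
Linear interpolation between T = 339.2 (H_out = 4.511) and T = 341.4 (H_out = 6.538) on hF = 4.879 gives T ≈ 339.6 K, at which ψ = 0.15.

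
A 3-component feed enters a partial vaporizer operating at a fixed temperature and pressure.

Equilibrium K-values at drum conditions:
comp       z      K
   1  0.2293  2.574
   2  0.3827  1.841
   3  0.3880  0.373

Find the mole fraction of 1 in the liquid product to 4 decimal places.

Newton–Raphson from V/F = 0.43:
  V/F = 0.4300: g = 0.11853, g' = -0.6340 → V/F = 0.6170
  V/F = 0.6170: g = -0.00176, g' = -0.6693 → V/F = 0.6144
Converged at V/F = 0.6143.
Compositions from xᵢ = zᵢ/(1+V/F(Kᵢ−1)), yᵢ = Kᵢxᵢ:
  1: x = 0.1166, y = 0.3001
  2: x = 0.2523, y = 0.4645
  3: x = 0.6311, y = 0.2354

x_1 = 0.1166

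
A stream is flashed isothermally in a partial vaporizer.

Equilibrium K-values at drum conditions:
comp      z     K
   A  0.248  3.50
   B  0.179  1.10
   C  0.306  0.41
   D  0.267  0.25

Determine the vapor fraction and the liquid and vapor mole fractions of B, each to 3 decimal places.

Rachford–Rice: g(ψ) = Σ zᵢ(Kᵢ−1)/(1+ψ(Kᵢ−1)) = 0.
Check two-phase: ΣzᵢKᵢ = 1.257 > 1 and Σzᵢ/Kᵢ = 2.048 > 1, so g(0) = 0.257 > 0 and g(1) = -1.048 < 0.
Newton–Raphson from ψ = 0.33:
  ψ = 0.330: g = -0.1332, g' = -0.897 → ψ = 0.181
  ψ = 0.181: g = 0.0102, g' = -1.070 → ψ = 0.191
Converged at ψ = 0.191.
Compositions from xᵢ = zᵢ/(1+ψ(Kᵢ−1)), yᵢ = Kᵢxᵢ:
  A: x = 0.168, y = 0.587
  B: x = 0.176, y = 0.193
  C: x = 0.345, y = 0.141
  D: x = 0.312, y = 0.078

ψ = 0.191, x_B = 0.176, y_B = 0.193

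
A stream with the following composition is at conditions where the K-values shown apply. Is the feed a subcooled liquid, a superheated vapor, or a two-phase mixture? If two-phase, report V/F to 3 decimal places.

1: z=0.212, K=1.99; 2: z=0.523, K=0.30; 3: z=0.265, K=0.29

subcooled liquid

ΣzᵢKᵢ = 0.656; Σzᵢ/Kᵢ = 2.764.
Since ΣzᵢKᵢ < 1 the mixture is below its bubble point — single liquid phase.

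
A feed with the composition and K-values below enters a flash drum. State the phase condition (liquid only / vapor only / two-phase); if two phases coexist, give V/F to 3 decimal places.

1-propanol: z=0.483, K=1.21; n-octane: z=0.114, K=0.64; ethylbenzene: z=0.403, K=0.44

ΣzᵢKᵢ = 0.835; Σzᵢ/Kᵢ = 1.493.
Since ΣzᵢKᵢ < 1 the mixture is below its bubble point — single liquid phase.

liquid only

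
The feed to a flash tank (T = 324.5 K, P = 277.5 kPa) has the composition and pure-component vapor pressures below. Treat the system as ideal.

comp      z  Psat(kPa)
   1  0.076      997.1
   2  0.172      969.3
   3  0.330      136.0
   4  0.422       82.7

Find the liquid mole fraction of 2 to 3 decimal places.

x_2 = 0.137

Raoult's law: Kᵢ = Pᵢˢᵃᵗ/P = Pᵢˢᵃᵗ/277.5.
  K_1 = 997.1/277.5 = 3.59315, K_2 = 969.3/277.5 = 3.49297, K_3 = 136.0/277.5 = 0.49009, K_4 = 82.7/277.5 = 0.29802
Material balance + equilibrium reduce to Σ zᵢ(Kᵢ−1)/(1+V/F(Kᵢ−1)) = 0.
Feasibility: ΣzᵢKᵢ = 1.161, Σzᵢ/Kᵢ = 2.160 — both > 1, two phases present.
Newton iteration, V/F⁰ = 0.67:
  V/F = 0.670: g = -0.5823, g' = -1.157 → V/F = 0.167
  V/F = 0.167: g = -0.0791, g' = -1.151 → V/F = 0.098
  V/F = 0.098: g = 0.0063, g' = -1.350 → V/F = 0.103
Converged at V/F = 0.103.
Compositions from xᵢ = zᵢ/(1+V/F(Kᵢ−1)), yᵢ = Kᵢxᵢ:
  1: x = 0.060, y = 0.216
  2: x = 0.137, y = 0.478
  3: x = 0.348, y = 0.171
  4: x = 0.455, y = 0.136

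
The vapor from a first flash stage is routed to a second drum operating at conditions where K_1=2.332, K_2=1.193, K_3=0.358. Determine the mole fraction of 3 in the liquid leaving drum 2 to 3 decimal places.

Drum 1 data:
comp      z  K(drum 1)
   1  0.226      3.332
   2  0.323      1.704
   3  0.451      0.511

x_3 (drum 2) = 0.480

Drum 1:
Newton iteration, ψ₁⁰ = 0.33:
  ψ₁ = 0.330: g = 0.2194, g' = -0.651 → ψ₁ = 0.667
  ψ₁ = 0.667: g = 0.0338, g' = -0.500 → ψ₁ = 0.734
  ψ₁ = 0.734: g = 0.0001, g' = -0.499 → ψ₁ = 0.735
Converged at ψ₁ = 0.735.
Drum-1 compositions:
  1: x = 0.083, y = 0.278
  2: x = 0.213, y = 0.363
  3: x = 0.704, y = 0.360
Drum-2 feed = drum-1 vapor: z₂ = (0.2776, 0.3628, 0.3596).
Drum 2:
Let ψ₂ = V/F and solve Σ zᵢ(Kᵢ−1)/(1+ψ₂(Kᵢ−1)) = 0.
g(0) = ΣzᵢKᵢ − 1 = 0.209 and g(1) = 1 − Σzᵢ/Kᵢ = -0.428, so a root lies in (0, 1).
Newton iteration, ψ₂⁰ = 0.5:
  ψ₂ = 0.500: g = -0.0543, g' = -0.510 → ψ₂ = 0.394
  ψ₂ = 0.394: g = -0.0013, g' = -0.489 → ψ₂ = 0.391
Converged at ψ₂ = 0.391.
  1: x = 0.183, y = 0.426
  2: x = 0.337, y = 0.402
  3: x = 0.480, y = 0.172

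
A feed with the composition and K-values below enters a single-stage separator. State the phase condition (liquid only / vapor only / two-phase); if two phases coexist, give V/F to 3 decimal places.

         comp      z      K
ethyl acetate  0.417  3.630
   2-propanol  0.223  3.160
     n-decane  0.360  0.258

two-phase, V/F = 0.716

ΣzᵢKᵢ = 2.311; Σzᵢ/Kᵢ = 1.581.
Both exceed 1, so a two-phase solution exists.
Newton–Raphson from ψ = 0.5:
  ψ = 0.500: g = 0.2806, g' = -1.280 → ψ = 0.719
  ψ = 0.719: g = -0.0050, g' = -1.416 → ψ = 0.716
Converged at ψ = 0.716.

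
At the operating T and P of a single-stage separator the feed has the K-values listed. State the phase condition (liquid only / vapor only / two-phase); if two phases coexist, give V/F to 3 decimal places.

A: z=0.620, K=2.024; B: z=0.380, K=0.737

vapor only

ΣzᵢKᵢ = 1.535; Σzᵢ/Kᵢ = 0.822.
Since Σzᵢ/Kᵢ < 1 the mixture is above its dew point — single vapor phase.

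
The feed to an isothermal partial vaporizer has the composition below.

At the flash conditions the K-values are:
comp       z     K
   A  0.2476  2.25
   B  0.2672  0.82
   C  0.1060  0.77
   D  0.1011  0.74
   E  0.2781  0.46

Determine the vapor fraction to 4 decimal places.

ψ = 0.1378

Material balance + equilibrium reduce to Σ zᵢ(Kᵢ−1)/(1+ψ(Kᵢ−1)) = 0.
Check two-phase: ΣzᵢKᵢ = 1.0606 > 1 and Σzᵢ/Kᵢ = 1.3147 > 1, so g(0) = 0.0606 > 0 and g(1) = -0.3147 < 0.
Newton iteration, ψ⁰ = 0.5:
  ψ = 0.5000: g = -0.12587, g' = -0.3253 → ψ = 0.1131
  ψ = 0.1131: g = 0.01002, g' = -0.4111 → ψ = 0.1375
  ψ = 0.1375: g = 0.00015, g' = -0.3988 → ψ = 0.1378
Converged at ψ = 0.1378.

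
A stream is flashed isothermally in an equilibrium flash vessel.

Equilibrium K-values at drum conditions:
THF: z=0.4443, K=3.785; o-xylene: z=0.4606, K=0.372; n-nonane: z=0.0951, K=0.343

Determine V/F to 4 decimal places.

Rachford–Rice: g(V/F) = Σ zᵢ(Kᵢ−1)/(1+V/F(Kᵢ−1)) = 0.
Check two-phase: ΣzᵢKᵢ = 1.8856 > 1 and Σzᵢ/Kᵢ = 1.6328 > 1, so g(0) = 0.8856 > 0 and g(1) = -0.6328 < 0.
Newton iteration, V/F⁰ = 0.43:
  V/F = 0.4300: g = 0.07972, g' = -1.1342 → V/F = 0.5003
  V/F = 0.5003: g = 0.00217, g' = -1.0789 → V/F = 0.5023
Converged at V/F = 0.5023.

V/F = 0.5023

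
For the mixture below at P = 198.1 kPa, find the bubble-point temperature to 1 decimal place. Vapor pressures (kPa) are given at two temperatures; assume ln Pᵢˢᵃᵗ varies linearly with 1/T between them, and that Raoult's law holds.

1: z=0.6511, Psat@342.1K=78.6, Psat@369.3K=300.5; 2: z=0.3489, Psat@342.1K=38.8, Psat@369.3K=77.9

Bubble-point temperature: ΣzᵢPᵢˢᵃᵗ(T) = P. Interpolate ln Pᵢˢᵃᵗ = aᵢ + bᵢ/T.
  T = 342.1 K: ΣzᵢPᵢˢᵃᵗ = 64.71 kPa
  T = 369.3 K: ΣzᵢPᵢˢᵃᵗ = 222.83 kPa
  T = 355.7 K: ΣzᵢPᵢˢᵃᵗ = 122.10 kPa
  T = 362.5 K: ΣzᵢPᵢˢᵃᵗ = 165.65 kPa
  T = 365.9 K: ΣzᵢPᵢˢᵃᵗ = 192.33 kPa
  T = 367.6 K: ΣzᵢPᵢˢᵃᵗ = 207.07 kPa
Interpolating between 365.9 K and 367.6 K gives T ≈ 366.6 K.

T = 366.6 K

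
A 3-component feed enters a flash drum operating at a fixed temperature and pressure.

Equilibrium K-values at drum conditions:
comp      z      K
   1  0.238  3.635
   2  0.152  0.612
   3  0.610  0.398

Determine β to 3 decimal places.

Iterate (Newton) starting at β = 0.5:
  β = 0.500: g = -0.3279, g' = -0.795 → β = 0.088
  β = 0.088: g = 0.0607, g' = -1.361 → β = 0.132
  β = 0.132: g = 0.0039, g' = -1.195 → β = 0.136
Converged at β = 0.136.

β = 0.136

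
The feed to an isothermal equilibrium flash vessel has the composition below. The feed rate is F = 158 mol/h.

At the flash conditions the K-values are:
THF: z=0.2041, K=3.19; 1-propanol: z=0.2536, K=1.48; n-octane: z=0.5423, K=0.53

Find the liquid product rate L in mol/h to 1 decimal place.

L = 86.2 mol/h

Newton iteration, V/F⁰ = 0.5:
  V/F = 0.5000: g = -0.02165, g' = -0.4657 → V/F = 0.4535
  V/F = 0.4535: g = 0.00030, g' = -0.4793 → V/F = 0.4541
Converged at V/F = 0.4541.
Then V = V/F·F = 0.4541·158 = 71.8 mol/h and L = F − V = 86.2 mol/h.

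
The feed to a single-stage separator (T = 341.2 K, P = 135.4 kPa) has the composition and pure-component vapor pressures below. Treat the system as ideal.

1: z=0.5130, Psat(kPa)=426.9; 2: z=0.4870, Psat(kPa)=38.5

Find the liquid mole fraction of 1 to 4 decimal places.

x_1 = 0.2495

Raoult's law: Kᵢ = Pᵢˢᵃᵗ/P = Pᵢˢᵃᵗ/135.4.
  K_1 = 426.9/135.4 = 3.152880, K_2 = 38.5/135.4 = 0.284343
Material balance + equilibrium reduce to Σ zᵢ(Kᵢ−1)/(1+ψ(Kᵢ−1)) = 0.
Check two-phase: ΣzᵢKᵢ = 1.7559 > 1 and Σzᵢ/Kᵢ = 1.8754 > 1, so g(0) = 0.7559 > 0 and g(1) = -0.8754 < 0.
Binary case is linear: z₁(K₁−1)(1+ψ(K₂−1)) + z₂(K₂−1)(1+ψ(K₁−1)) = 0
⇒ ψ = [z₁(K₁−1)+z₂(K₂−1)] / [−(K₁−1)(K₂−1)] = 0.75590/1.54072 = 0.4906
Compositions from xᵢ = zᵢ/(1+ψ(Kᵢ−1)), yᵢ = Kᵢxᵢ:
  1: x = 0.2495, y = 0.7866
  2: x = 0.7505, y = 0.2134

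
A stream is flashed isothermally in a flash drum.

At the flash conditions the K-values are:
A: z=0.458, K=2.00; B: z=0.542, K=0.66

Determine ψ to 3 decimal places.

Rachford–Rice: g(ψ) = Σ zᵢ(Kᵢ−1)/(1+ψ(Kᵢ−1)) = 0.
Feasibility: ΣzᵢKᵢ = 1.274, Σzᵢ/Kᵢ = 1.050 — both > 1, two phases present.
Binary case is linear: z₁(K₁−1)(1+ψ(K₂−1)) + z₂(K₂−1)(1+ψ(K₁−1)) = 0
⇒ ψ = [z₁(K₁−1)+z₂(K₂−1)] / [−(K₁−1)(K₂−1)] = 0.2737/0.3400 = 0.805

ψ = 0.805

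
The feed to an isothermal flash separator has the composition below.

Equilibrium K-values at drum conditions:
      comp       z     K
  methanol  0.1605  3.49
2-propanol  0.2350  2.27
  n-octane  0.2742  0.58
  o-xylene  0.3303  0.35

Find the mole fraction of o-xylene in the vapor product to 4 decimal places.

y_o-xylene = 0.1509

Newton–Raphson from V/F = 0.5:
  V/F = 0.5000: g = -0.10329, g' = -0.7230 → V/F = 0.3571
  V/F = 0.3571: g = 0.00177, g' = -0.7618 → V/F = 0.3595
Converged at V/F = 0.3595.
Compositions from xᵢ = zᵢ/(1+V/F(Kᵢ−1)), yᵢ = Kᵢxᵢ:
  methanol: x = 0.0847, y = 0.2956
  2-propanol: x = 0.1613, y = 0.3663
  n-octane: x = 0.3230, y = 0.1873
  o-xylene: x = 0.4310, y = 0.1509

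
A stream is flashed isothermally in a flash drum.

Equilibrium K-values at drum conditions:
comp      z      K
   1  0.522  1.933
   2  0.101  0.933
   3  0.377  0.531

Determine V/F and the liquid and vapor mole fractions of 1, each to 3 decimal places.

Material balance + equilibrium reduce to Σ zᵢ(Kᵢ−1)/(1+V/F(Kᵢ−1)) = 0.
Check two-phase: ΣzᵢKᵢ = 1.303 > 1 and Σzᵢ/Kᵢ = 1.088 > 1, so g(0) = 0.303 > 0 and g(1) = -0.088 < 0.
Iterate (Newton) starting at V/F = 0.53:
  V/F = 0.530: g = 0.0836, g' = -0.351 → V/F = 0.768
  V/F = 0.768: g = 0.0002, g' = -0.357 → V/F = 0.769
Converged at V/F = 0.769.
Compositions from xᵢ = zᵢ/(1+V/F(Kᵢ−1)), yᵢ = Kᵢxᵢ:
  1: x = 0.304, y = 0.588
  2: x = 0.106, y = 0.099
  3: x = 0.590, y = 0.313

V/F = 0.769, x_1 = 0.304, y_1 = 0.588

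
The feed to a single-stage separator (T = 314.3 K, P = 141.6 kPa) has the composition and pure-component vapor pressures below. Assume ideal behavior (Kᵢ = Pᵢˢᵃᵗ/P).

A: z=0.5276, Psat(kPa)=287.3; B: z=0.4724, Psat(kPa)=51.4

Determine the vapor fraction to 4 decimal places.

ψ = 0.3691

Raoult's law: Kᵢ = Pᵢˢᵃᵗ/P = Pᵢˢᵃᵗ/141.6.
  K_A = 287.3/141.6 = 2.028955, K_B = 51.4/141.6 = 0.362994
Rachford–Rice: g(ψ) = Σ zᵢ(Kᵢ−1)/(1+ψ(Kᵢ−1)) = 0.
Check two-phase: ΣzᵢKᵢ = 1.2420 > 1 and Σzᵢ/Kᵢ = 1.5614 > 1, so g(0) = 0.2420 > 0 and g(1) = -0.5614 < 0.
Binary case is linear: z₁(K₁−1)(1+ψ(K₂−1)) + z₂(K₂−1)(1+ψ(K₁−1)) = 0
⇒ ψ = [z₁(K₁−1)+z₂(K₂−1)] / [−(K₁−1)(K₂−1)] = 0.24196/0.65545 = 0.3691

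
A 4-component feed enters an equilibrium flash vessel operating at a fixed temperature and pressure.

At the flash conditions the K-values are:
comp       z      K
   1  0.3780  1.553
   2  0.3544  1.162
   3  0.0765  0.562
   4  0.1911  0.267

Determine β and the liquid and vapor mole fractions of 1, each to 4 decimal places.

β = 0.3550, x_1 = 0.3160, y_1 = 0.4907

Rachford–Rice: g(β) = Σ zᵢ(Kᵢ−1)/(1+β(Kᵢ−1)) = 0.
Check two-phase: ΣzᵢKᵢ = 1.0929 > 1 and Σzᵢ/Kᵢ = 1.4002 > 1, so g(0) = 0.0929 > 0 and g(1) = -0.4002 < 0.
Newton iteration, β⁰ = 0.42:
  β = 0.4200: g = -0.02005, g' = -0.3206 → β = 0.3575
  β = 0.3575: g = -0.00073, g' = -0.2981 → β = 0.3550
Converged at β = 0.3550.
Compositions from xᵢ = zᵢ/(1+β(Kᵢ−1)), yᵢ = Kᵢxᵢ:
  1: x = 0.3160, y = 0.4907
  2: x = 0.3351, y = 0.3894
  3: x = 0.0906, y = 0.0509
  4: x = 0.2583, y = 0.0690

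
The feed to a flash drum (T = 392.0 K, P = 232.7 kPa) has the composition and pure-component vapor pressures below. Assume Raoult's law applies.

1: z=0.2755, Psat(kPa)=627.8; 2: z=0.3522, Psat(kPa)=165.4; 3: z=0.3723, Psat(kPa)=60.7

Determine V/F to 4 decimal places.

V/F = 0.0975

Raoult's law: Kᵢ = Pᵢˢᵃᵗ/P = Pᵢˢᵃᵗ/232.7.
  K_1 = 627.8/232.7 = 2.697894, K_2 = 165.4/232.7 = 0.710786, K_3 = 60.7/232.7 = 0.260851
Rachford–Rice: g(V/F) = Σ zᵢ(Kᵢ−1)/(1+V/F(Kᵢ−1)) = 0.
Check two-phase: ΣzᵢKᵢ = 1.0907 > 1 and Σzᵢ/Kᵢ = 2.0249 > 1, so g(0) = 0.0907 > 0 and g(1) = -1.0249 < 0.
Iterate (Newton) starting at V/F = 0.63:
  V/F = 0.6300: g = -0.41355, g' = -0.9419 → V/F = 0.1909
  V/F = 0.1909: g = -0.07496, g' = -0.7617 → V/F = 0.0925
  V/F = 0.0925: g = 0.00422, g' = -0.8587 → V/F = 0.0974
  V/F = 0.0974: g = 0.00002, g' = -0.8521 → V/F = 0.0975
Converged at V/F = 0.0975.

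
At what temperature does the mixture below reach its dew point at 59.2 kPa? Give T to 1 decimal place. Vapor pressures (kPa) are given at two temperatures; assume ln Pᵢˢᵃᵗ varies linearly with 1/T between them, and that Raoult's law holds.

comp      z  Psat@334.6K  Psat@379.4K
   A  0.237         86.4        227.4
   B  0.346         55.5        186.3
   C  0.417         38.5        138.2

Dew-point temperature: Σzᵢ·P/Pᵢˢᵃᵗ(T) = 1. Interpolate ln Pᵢˢᵃᵗ = aᵢ + bᵢ/T.
  T = 334.6 K: ΣzᵢP/Pᵢˢᵃᵗ = 1.1727
  T = 379.4 K: ΣzᵢP/Pᵢˢᵃᵗ = 0.3503
  T = 357.0 K: ΣzᵢP/Pᵢˢᵃᵗ = 0.6162
  T = 345.8 K: ΣzᵢP/Pᵢˢᵃᵗ = 0.8409
  T = 340.2 K: ΣzᵢP/Pᵢˢᵃᵗ = 0.9902
  T = 337.4 K: ΣzᵢP/Pᵢˢᵃᵗ = 1.0768
Interpolating between 337.4 K and 340.2 K gives T ≈ 339.9 K.

T = 339.9 K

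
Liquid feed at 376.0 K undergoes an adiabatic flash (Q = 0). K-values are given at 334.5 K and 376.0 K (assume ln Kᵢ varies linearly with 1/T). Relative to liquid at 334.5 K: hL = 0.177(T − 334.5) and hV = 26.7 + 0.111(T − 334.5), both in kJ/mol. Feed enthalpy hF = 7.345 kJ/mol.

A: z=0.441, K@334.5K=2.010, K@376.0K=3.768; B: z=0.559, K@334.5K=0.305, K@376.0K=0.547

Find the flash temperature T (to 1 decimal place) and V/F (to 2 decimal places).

Adiabatic flash: solve Rachford–Rice at each trial T, then check hF = ψ·hV(T) + (1−ψ)·hL(T).
  T = 334.5 K: K = (2.010, 0.305), RR gives ψ = 0.081, H_out = 2.164 kJ/mol
  T = 376.0 K: K = (3.768, 0.547), RR gives ψ = 0.772, H_out = 25.833 kJ/mol
  T = 355.2 K: K = (2.801, 0.415), RR gives ψ = 0.444, H_out = 14.904 kJ/mol
  T = 344.9 K: K = (2.386, 0.358), RR gives ψ = 0.283, H_out = 9.215 kJ/mol
  T = 339.7 K: K = (2.193, 0.331), RR gives ψ = 0.190, H_out = 5.938 kJ/mol
  T = 342.3 K: K = (2.288, 0.344), RR gives ψ = 0.238, H_out = 7.626 kJ/mol
  T = 341.0 K: K = (2.240, 0.337), RR gives ψ = 0.215, H_out = 6.796 kJ/mol
Linear interpolation between T = 341.0 (H_out = 6.796) and T = 342.3 (H_out = 7.626) on hF = 7.345 gives T ≈ 341.9 K, at which ψ = 0.23.

T = 341.9 K, V/F = 0.23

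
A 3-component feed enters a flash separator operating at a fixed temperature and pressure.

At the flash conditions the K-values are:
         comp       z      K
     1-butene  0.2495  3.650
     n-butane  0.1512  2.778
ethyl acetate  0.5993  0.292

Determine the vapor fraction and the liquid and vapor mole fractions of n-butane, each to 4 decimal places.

Material balance + equilibrium reduce to Σ zᵢ(Kᵢ−1)/(1+ψ(Kᵢ−1)) = 0.
Feasibility: ΣzᵢKᵢ = 1.5057, Σzᵢ/Kᵢ = 2.1752 — both > 1, two phases present.
Newton–Raphson from ψ = 0.5:
  ψ = 0.5000: g = -0.23013, g' = -1.1779 → ψ = 0.3046
  ψ = 0.3046: g = -0.00077, g' = -1.2259 → ψ = 0.3040
Converged at ψ = 0.3040.
Compositions from xᵢ = zᵢ/(1+ψ(Kᵢ−1)), yᵢ = Kᵢxᵢ:
  1-butene: x = 0.1382, y = 0.5044
  n-butane: x = 0.0981, y = 0.2727
  ethyl acetate: x = 0.7637, y = 0.2230

ψ = 0.3040, x_n-butane = 0.0981, y_n-butane = 0.2727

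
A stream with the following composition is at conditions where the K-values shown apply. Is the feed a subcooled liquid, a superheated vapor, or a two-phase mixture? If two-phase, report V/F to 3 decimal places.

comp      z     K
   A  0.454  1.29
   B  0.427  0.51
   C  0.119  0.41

ΣzᵢKᵢ = 0.852; Σzᵢ/Kᵢ = 1.479.
Since ΣzᵢKᵢ < 1 the mixture is below its bubble point — single liquid phase.

subcooled liquid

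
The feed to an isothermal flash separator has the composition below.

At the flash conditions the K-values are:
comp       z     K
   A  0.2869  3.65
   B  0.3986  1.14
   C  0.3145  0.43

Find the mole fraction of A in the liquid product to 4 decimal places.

Let ψ = V/F and solve Σ zᵢ(Kᵢ−1)/(1+ψ(Kᵢ−1)) = 0.
Check two-phase: ΣzᵢKᵢ = 1.6368 > 1 and Σzᵢ/Kᵢ = 1.1596 > 1, so g(0) = 0.6368 > 0 and g(1) = -0.1596 < 0.
Iterate (Newton) starting at ψ = 0.5:
  ψ = 0.5000: g = 0.12844, g' = -0.5794 → ψ = 0.7217
  ψ = 0.7217: g = 0.00720, g' = -0.5389 → ψ = 0.7350
Converged at ψ = 0.7350.
Compositions from xᵢ = zᵢ/(1+ψ(Kᵢ−1)), yᵢ = Kᵢxᵢ:
  A: x = 0.0973, y = 0.3552
  B: x = 0.3614, y = 0.4120
  C: x = 0.5413, y = 0.2327

x_A = 0.0973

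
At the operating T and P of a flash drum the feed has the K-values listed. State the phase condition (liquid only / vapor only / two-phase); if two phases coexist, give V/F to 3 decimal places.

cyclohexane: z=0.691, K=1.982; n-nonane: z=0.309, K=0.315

two-phase, V/F = 0.694

ΣzᵢKᵢ = 1.467; Σzᵢ/Kᵢ = 1.330.
Both exceed 1, so a two-phase solution exists.
Rachford–Rice: g(ψ) = Σ zᵢ(Kᵢ−1)/(1+ψ(Kᵢ−1)) = 0.
Binary case is linear: z₁(K₁−1)(1+ψ(K₂−1)) + z₂(K₂−1)(1+ψ(K₁−1)) = 0
⇒ ψ = [z₁(K₁−1)+z₂(K₂−1)] / [−(K₁−1)(K₂−1)] = 0.4669/0.6727 = 0.694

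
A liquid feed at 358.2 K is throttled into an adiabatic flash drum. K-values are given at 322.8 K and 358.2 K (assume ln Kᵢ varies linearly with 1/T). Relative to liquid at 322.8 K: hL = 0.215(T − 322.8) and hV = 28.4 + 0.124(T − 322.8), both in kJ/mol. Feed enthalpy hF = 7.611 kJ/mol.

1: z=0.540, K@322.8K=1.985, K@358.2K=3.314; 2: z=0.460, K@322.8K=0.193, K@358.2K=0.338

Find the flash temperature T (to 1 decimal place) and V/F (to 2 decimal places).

Adiabatic flash: solve Rachford–Rice at each trial T, then check hF = ψ·hV(T) + (1−ψ)·hL(T).
  T = 322.8 K: K = (1.985, 0.193), RR gives ψ = 0.202, H_out = 5.741 kJ/mol
  T = 358.2 K: K = (3.314, 0.338), RR gives ψ = 0.617, H_out = 23.144 kJ/mol
  T = 340.5 K: K = (2.599, 0.259), RR gives ψ = 0.441, H_out = 15.626 kJ/mol
  T = 331.6 K: K = (2.278, 0.224), RR gives ψ = 0.336, H_out = 11.171 kJ/mol
  T = 327.2 K: K = (2.128, 0.208), RR gives ψ = 0.274, H_out = 8.629 kJ/mol
  T = 325.0 K: K = (2.056, 0.201), RR gives ψ = 0.240, H_out = 7.236 kJ/mol
Linear interpolation between T = 325.0 (H_out = 7.236) and T = 327.2 (H_out = 8.629) on hF = 7.611 gives T ≈ 325.6 K, at which ψ = 0.25.

T = 325.6 K, V/F = 0.25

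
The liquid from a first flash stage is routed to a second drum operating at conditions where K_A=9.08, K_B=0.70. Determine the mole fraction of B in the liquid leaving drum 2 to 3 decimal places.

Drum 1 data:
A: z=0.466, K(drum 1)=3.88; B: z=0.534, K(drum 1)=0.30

Drum 1:
Newton iteration, ψ₁⁰ = 0.5:
  ψ₁ = 0.500: g = -0.0250, g' = -1.269 → ψ₁ = 0.480
Converged at ψ₁ = 0.480.
Drum-1 compositions:
  A: x = 0.196, y = 0.759
  B: x = 0.804, y = 0.241
Drum-2 feed = drum-1 liquid: z₂ = (0.1955, 0.8045).
Drum 2:
Let ψ₂ = V/F and solve Σ zᵢ(Kᵢ−1)/(1+ψ₂(Kᵢ−1)) = 0.
Check two-phase: ΣzᵢKᵢ = 2.339 > 1 and Σzᵢ/Kᵢ = 1.171 > 1, so g(0) = 1.339 > 0 and g(1) = -0.171 < 0.
Iterate (Newton) starting at ψ₂ = 0.35:
  ψ₂ = 0.350: g = 0.1431, g' = -0.962 → ψ₂ = 0.499
  ψ₂ = 0.499: g = 0.0303, g' = -0.605 → ψ₂ = 0.549
  ψ₂ = 0.549: g = 0.0018, g' = -0.536 → ψ₂ = 0.552
Converged at ψ₂ = 0.552.
  A: x = 0.036, y = 0.325
  B: x = 0.964, y = 0.675

x_B (drum 2) = 0.964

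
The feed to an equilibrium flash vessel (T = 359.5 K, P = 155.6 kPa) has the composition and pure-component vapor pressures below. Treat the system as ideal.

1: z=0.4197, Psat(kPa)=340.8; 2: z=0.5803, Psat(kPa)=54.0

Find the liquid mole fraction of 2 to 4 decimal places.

Raoult's law: Kᵢ = Pᵢˢᵃᵗ/P = Pᵢˢᵃᵗ/155.6.
  K_1 = 340.8/155.6 = 2.190231, K_2 = 54.0/155.6 = 0.347044
Binary case is linear: z₁(K₁−1)(1+ψ(K₂−1)) + z₂(K₂−1)(1+ψ(K₁−1)) = 0
⇒ ψ = [z₁(K₁−1)+z₂(K₂−1)] / [−(K₁−1)(K₂−1)] = 0.12063/0.77717 = 0.1552
Compositions from xᵢ = zᵢ/(1+ψ(Kᵢ−1)), yᵢ = Kᵢxᵢ:
  1: x = 0.3543, y = 0.7759
  2: x = 0.6457, y = 0.2241

x_2 = 0.6457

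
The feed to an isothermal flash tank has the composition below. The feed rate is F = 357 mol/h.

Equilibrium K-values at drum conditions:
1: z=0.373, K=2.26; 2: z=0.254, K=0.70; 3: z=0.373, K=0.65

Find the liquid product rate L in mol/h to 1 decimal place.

L = 131.4 mol/h

Material balance + equilibrium reduce to Σ zᵢ(Kᵢ−1)/(1+V/F(Kᵢ−1)) = 0.
Feasibility: ΣzᵢKᵢ = 1.263, Σzᵢ/Kᵢ = 1.102 — both > 1, two phases present.
Iterate (Newton) starting at V/F = 0.56:
  V/F = 0.560: g = 0.0216, g' = -0.307 → V/F = 0.630
  V/F = 0.630: g = 0.0005, g' = -0.294 → V/F = 0.632
Converged at V/F = 0.632.
Then V = V/F·F = 0.6319·357 = 225.6 mol/h and L = F − V = 131.4 mol/h.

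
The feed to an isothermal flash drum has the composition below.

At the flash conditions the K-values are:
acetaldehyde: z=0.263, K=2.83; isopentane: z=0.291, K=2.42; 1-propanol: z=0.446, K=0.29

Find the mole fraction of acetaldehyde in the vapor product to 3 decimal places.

y_acetaldehyde = 0.388

Rachford–Rice: g(β) = Σ zᵢ(Kᵢ−1)/(1+β(Kᵢ−1)) = 0.
Check two-phase: ΣzᵢKᵢ = 1.578 > 1 and Σzᵢ/Kᵢ = 1.751 > 1, so g(0) = 0.578 > 0 and g(1) = -0.751 < 0.
Iterate (Newton) starting at β = 0.5:
  β = 0.500: g = 0.0020, g' = -0.981 → β = 0.502
Converged at β = 0.502.
Compositions from xᵢ = zᵢ/(1+β(Kᵢ−1)), yᵢ = Kᵢxᵢ:
  acetaldehyde: x = 0.137, y = 0.388
  isopentane: x = 0.170, y = 0.411
  1-propanol: x = 0.693, y = 0.201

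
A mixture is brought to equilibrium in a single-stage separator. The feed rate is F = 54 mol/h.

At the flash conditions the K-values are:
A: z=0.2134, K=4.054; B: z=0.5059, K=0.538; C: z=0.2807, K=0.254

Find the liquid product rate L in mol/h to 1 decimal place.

L = 47.5 mol/h

Let ψ = V/F and solve Σ zᵢ(Kᵢ−1)/(1+ψ(Kᵢ−1)) = 0.
g(0) = ΣzᵢKᵢ − 1 = 0.2086 and g(1) = 1 − Σzᵢ/Kᵢ = -1.0981, so a root lies in (0, 1).
Newton iteration, ψ⁰ = 0.41:
  ψ = 0.4100: g = -0.30064, g' = -0.8810 → ψ = 0.0687
  ψ = 0.0687: g = 0.07653, g' = -1.6483 → ψ = 0.1152
  ψ = 0.1152: g = 0.00619, g' = -1.3967 → ψ = 0.1196
Converged at ψ = 0.1196.
Then V = ψ·F = 0.1196·54 = 6.5 mol/h and L = F − V = 47.5 mol/h.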